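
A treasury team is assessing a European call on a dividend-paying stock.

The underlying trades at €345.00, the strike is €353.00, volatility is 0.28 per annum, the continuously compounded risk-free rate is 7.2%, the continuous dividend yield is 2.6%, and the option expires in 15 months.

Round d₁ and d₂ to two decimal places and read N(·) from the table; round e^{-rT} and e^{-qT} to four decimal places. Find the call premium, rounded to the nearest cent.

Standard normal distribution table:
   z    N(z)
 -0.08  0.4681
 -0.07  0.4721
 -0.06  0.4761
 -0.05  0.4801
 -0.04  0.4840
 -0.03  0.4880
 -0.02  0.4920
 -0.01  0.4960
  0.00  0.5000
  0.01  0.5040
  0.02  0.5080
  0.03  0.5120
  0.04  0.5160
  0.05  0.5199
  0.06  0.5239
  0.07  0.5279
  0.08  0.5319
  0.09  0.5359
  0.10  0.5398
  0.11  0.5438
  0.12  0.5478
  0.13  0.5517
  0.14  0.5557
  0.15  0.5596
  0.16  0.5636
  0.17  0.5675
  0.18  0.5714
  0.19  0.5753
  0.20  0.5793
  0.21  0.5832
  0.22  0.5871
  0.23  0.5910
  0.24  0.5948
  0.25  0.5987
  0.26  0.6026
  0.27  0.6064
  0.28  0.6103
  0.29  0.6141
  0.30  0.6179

€47.63

σ√T = 0.28 × 1.1180 = 0.3130
d₁ = [ln(345/353) + (0.072 − 0.026 + 0.28²/2)·1.25] / 0.3130 = [-0.0229 + 0.1065] / 0.3130 = 0.2670 which rounds to 0.27
d₂ = d₁ − σ√T = 0.2670 − 0.3130 = -0.0461 which rounds to -0.05
e^(−qT) = e^(−0.026·1.25) = 0.9680;  e^(−rT) = e^(−0.072·1.25) = 0.9139
N(d₁) = N(0.27) = 0.6064;  N(d₂) = N(-0.05) = 0.4801
C = 345·0.9680·0.6064 − 353·0.9139·0.4801 = 202.5133 − 154.8835 = 47.6299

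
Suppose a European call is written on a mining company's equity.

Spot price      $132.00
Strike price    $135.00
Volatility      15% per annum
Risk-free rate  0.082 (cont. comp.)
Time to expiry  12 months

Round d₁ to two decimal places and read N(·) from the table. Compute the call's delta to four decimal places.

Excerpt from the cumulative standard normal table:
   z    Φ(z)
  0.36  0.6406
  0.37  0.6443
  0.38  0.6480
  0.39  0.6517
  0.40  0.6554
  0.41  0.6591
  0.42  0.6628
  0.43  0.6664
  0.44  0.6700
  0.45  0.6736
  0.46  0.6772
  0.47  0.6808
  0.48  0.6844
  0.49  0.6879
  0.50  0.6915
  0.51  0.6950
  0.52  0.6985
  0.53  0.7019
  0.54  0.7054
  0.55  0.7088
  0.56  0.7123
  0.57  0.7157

0.6808

σ√T = 0.15·√1 = 0.1500
d₁ = [ln(132/135) + (0.082 + 0.15²/2)·1] / 0.1500 = [-0.0225 + 0.0932] / 0.1500 = 0.4718 ≈ 0.47
N(d₁) = N(0.47) = 0.6808
Δ_call = N(d₁) = 0.6808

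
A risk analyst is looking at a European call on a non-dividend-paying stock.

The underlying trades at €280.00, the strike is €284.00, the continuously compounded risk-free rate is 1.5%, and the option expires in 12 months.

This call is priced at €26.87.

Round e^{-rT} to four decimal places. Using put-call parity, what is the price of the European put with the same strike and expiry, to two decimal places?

€26.64

e^(−rT) = e^(−0.015·1) = 0.9851
Put-call parity: C − P = S − K·e^(−rT) = 280 − 284·0.9851 = 280 − 279.7684 = 0.2316
P = C − (C − P) = 26.87 − (0.2316) = 26.6384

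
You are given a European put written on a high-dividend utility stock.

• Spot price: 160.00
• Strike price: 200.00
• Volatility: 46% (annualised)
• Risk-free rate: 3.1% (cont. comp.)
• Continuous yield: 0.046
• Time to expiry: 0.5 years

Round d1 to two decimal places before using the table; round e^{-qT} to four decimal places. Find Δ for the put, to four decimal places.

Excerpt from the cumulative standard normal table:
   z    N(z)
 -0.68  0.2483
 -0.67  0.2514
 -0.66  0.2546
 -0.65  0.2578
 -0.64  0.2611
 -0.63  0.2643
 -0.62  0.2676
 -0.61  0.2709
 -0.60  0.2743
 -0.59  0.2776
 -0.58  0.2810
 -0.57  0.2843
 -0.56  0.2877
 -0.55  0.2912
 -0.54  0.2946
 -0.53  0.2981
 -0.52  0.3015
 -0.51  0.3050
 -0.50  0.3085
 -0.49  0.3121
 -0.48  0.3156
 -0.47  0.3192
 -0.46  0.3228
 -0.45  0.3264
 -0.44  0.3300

-0.6927

σ√T = 0.46·√0.5 = 0.3253
d₁ = [ln(160/200) + (0.031 − 0.046 + ½·0.46²)·0.5] / (σ√T) = (-0.2231 + 0.0454) / 0.3253 = -0.5465 which rounds to -0.55
N(d₁) = N(-0.55) = 0.2912
Δ_put = e^(−qT)·(N(d₁) − 1) = 0.9773·(0.2912 − 1) = -0.6927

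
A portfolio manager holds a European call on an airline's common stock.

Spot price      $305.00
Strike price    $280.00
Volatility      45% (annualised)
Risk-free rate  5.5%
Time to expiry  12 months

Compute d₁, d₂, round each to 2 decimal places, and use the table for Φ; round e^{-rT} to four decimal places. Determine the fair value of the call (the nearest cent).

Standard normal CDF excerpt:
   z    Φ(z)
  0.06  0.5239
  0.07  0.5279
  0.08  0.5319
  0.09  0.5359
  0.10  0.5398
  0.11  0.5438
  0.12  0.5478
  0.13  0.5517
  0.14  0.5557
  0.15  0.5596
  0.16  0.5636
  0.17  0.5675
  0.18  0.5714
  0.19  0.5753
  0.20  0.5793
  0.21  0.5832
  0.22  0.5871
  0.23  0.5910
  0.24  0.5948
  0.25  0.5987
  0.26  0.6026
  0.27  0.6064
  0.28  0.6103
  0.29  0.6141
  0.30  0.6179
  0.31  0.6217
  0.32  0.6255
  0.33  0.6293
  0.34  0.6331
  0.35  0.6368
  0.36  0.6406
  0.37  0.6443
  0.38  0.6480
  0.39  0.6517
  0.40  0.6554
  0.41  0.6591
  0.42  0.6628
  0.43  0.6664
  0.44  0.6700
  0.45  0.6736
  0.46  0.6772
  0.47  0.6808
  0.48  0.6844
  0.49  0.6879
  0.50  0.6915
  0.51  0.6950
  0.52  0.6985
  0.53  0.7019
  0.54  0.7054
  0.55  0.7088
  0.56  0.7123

σ√T = 0.45·√1 = 0.4500
d₁ = [ln(305/280) + (0.055 + ½·0.45²)·1] / (σ√T) = (0.0855 + 0.1562) / 0.4500 = 0.5373 which rounds to 0.54
d₂ = 0.5373 − 0.4500 = 0.0873 which rounds to 0.09
exp(−rT) = exp(−0.055·1) = 0.9465
N(d₁) = N(0.54) = 0.7054;  N(d₂) = N(0.09) = 0.5359
C = 305·0.7054 − 280·0.9465·0.5359 = 215.1470 − 142.0242 = 73.1228

$73.12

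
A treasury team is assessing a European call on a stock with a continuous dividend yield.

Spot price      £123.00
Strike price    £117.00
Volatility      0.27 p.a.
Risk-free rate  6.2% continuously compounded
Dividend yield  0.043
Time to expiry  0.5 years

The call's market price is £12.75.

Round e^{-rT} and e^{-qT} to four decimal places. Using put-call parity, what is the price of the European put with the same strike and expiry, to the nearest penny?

exp(−qT) = exp(−0.043·0.5) = 0.9787;  exp(−rT) = exp(−0.062·0.5) = 0.9695
Put-call parity: C − P = S·e^(−qT) − K·e^(−rT) = 123·0.9787 − 117·0.9695 = 120.3801 − 113.4315 = 6.9486
P = C − (C − P) = 12.75 − (6.9486) = 5.8014

£5.80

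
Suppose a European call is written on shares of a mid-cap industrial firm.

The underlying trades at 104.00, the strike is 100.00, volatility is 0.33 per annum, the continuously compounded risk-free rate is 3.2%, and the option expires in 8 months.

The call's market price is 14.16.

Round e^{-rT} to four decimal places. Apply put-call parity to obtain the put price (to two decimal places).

8.05

e^(−rT) = e^(−0.032·0.6667) = 0.9789
Put-call parity: C − P = S − K·e^(−rT) = 104 − 100·0.9789 = 104 − 97.8900 = 6.1100
P = C − (C − P) = 14.16 − (6.1100) = 8.0500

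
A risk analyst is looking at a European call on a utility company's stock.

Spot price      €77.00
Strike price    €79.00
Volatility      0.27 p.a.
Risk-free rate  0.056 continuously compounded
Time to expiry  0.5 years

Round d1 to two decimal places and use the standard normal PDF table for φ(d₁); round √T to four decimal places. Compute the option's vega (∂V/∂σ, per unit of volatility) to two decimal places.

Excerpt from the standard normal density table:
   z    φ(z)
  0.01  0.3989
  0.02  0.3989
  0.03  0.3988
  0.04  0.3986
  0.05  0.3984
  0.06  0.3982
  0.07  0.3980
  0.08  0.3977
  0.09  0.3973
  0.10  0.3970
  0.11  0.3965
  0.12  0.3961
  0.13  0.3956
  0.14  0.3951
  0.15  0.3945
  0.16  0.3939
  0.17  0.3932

σ√T = 0.27·√0.5 = 0.1909
d₁ = [ln(77/79) + (0.056 + 0.27²/2)·0.5] / 0.1909 = [-0.0256 + 0.0462] / 0.1909 = 0.1078 which rounds to 0.11
√T = √0.5 = 0.7071
φ(d₁) = φ(0.11) = 0.3965
vega = S·φ(d₁)·√T = 77·0.3965·0.7071 = 21.5881

21.59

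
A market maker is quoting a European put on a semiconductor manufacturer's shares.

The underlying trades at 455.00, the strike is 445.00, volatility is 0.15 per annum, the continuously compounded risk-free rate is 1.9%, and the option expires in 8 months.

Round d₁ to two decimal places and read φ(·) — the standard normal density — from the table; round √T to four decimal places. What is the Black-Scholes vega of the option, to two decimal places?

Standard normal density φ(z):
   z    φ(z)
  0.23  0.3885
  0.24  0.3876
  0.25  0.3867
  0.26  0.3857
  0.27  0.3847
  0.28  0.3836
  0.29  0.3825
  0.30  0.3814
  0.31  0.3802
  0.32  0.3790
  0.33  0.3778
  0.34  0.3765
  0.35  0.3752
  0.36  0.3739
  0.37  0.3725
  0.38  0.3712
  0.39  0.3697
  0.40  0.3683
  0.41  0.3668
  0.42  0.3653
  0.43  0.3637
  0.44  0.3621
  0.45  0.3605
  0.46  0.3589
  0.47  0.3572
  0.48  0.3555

139.39

T = 0.6667;  σ√T = 0.1225
d₁ = [ln(455/445) + (0.019 + 0.15²/2)·0.6667] / 0.1225 = [0.0222 + 0.0202] / 0.1225 = 0.3461 ⇒ 0.35
√T = √0.6667 = 0.8165
φ(d₁) = φ(0.35) = 0.3752
vega = S·φ(d₁)·√T = 455·0.3752·0.8165 = 139.3896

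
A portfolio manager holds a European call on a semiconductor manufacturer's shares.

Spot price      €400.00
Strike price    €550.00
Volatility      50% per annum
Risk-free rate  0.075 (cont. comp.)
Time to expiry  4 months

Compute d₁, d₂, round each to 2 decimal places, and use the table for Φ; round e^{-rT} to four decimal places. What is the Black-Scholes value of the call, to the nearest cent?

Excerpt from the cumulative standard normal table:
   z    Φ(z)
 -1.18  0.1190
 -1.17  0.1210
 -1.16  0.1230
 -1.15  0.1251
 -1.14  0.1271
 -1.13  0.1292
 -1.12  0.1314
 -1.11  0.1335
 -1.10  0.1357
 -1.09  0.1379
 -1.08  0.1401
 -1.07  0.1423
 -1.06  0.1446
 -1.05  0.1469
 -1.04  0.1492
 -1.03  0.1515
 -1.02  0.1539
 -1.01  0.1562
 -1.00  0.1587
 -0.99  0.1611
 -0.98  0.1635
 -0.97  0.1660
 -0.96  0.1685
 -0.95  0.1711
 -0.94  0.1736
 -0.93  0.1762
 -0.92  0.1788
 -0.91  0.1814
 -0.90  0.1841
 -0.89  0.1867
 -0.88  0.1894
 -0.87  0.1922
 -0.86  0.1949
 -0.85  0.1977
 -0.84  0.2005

€10.90

σ√T = 0.5 × 0.5774 = 0.2887
d₁ = [ln(400/550) + (0.075 + ½·0.5²)·0.3333] / (σ√T) = (-0.3185 + 0.0667) / 0.2887 = -0.8722 ≈ -0.87
d₂ = -0.8722 − 0.2887 = -1.1609 ≈ -1.16
exp(−rT) = exp(−0.075·0.3333) = 0.9753
N(d₁) = N(-0.87) = 0.1922;  N(d₂) = N(-1.16) = 0.1230
C = 400·0.1922 − 550·0.9753·0.1230 = 76.8800 − 65.9790 = 10.9010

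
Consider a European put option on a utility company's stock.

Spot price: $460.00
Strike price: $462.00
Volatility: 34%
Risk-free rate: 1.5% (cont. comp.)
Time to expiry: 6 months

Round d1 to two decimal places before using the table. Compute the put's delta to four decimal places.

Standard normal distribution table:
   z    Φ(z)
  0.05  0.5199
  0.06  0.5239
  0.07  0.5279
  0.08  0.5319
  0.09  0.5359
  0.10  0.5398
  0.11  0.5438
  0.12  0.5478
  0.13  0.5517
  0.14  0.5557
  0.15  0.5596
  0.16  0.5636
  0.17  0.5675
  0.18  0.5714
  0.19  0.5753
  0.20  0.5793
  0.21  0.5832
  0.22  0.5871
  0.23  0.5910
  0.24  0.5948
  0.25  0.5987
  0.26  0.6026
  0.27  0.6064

σ√T = 0.34·√0.5 = 0.2404
d₁ = [ln(460/462) + (0.015 + 0.34²/2)·0.5] / 0.2404 = [-0.0043 + 0.0364] / 0.2404 = 0.1334 → 0.13
N(d₁) = N(0.13) = 0.5517
Δ_put = N(d₁) − 1 = 0.5517 − 1 = -0.4483

-0.4483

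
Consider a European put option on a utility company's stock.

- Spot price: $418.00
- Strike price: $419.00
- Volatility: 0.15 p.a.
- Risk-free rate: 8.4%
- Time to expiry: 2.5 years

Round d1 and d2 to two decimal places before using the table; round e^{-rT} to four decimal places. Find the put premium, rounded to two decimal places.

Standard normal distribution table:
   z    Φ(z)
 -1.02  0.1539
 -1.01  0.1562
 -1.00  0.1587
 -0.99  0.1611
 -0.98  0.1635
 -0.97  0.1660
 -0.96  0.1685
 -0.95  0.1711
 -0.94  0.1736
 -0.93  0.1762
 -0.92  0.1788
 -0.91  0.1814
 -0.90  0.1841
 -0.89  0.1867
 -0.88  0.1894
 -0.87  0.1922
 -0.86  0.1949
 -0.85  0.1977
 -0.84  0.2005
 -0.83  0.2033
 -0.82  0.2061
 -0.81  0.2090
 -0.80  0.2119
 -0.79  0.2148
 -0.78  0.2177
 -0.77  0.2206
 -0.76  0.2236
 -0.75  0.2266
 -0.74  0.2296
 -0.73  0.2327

$8.60

σ√T = 0.15·√2.5 = 0.2372
ln(S/K) + (r + σ²/2)T = ln(418/419) + (0.084 + 0.15²/2)·2.5 = -0.0024 + 0.2381 = 0.2357
d₁ = 0.2357 / 0.2372 = 0.9939 → 0.99
d₂ = d₁ − σ√T = 0.9939 − 0.2372 = 0.7568 → 0.76
exp(−rT) = exp(−0.084·2.5) = 0.8106
P = 419·0.8106·N(-0.76) − 418·N(-0.99) = 419·0.8106·0.2236 − 418·0.1611 = 75.9438 − 67.3398 = 8.6040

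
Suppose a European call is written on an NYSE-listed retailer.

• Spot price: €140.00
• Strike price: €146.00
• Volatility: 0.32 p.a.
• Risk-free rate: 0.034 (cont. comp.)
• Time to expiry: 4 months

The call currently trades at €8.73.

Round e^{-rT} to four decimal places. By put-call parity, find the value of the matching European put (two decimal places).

€13.08

e^(−rT) = e^(−0.034·0.3333) = 0.9887
Put-call parity: C − P = S − K·e^(−rT) = 140 − 146·0.9887 = 140 − 144.3502 = -4.3502
P = C − (C − P) = 8.73 − (-4.3502) = 13.0802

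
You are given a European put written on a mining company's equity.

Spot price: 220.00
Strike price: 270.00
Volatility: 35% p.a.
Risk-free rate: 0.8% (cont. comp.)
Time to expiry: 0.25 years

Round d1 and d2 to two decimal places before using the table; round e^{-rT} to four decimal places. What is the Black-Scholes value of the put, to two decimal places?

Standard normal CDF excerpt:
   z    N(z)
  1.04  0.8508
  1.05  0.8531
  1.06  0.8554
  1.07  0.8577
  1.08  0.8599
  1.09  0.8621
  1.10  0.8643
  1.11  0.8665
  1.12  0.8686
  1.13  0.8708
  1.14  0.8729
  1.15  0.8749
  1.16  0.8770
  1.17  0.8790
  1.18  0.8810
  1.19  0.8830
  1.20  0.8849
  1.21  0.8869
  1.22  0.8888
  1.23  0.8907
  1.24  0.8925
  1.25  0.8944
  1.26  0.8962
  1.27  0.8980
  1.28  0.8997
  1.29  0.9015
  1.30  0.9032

T = 0.25;  σ√T = 0.1750
d₁ = [ln(220/270) + (0.008 + 0.35²/2)·0.25] / 0.1750 = [-0.2048 + 0.0173] / 0.1750 = -1.0713 which rounds to -1.07
d₂ = d₁ − σ√T = -1.0713 − 0.1750 = -1.2463 which rounds to -1.25
e^(−rT) = e^(−0.008·0.25) = 0.9980
N(−d₂) = N(1.25) = 0.8944;  N(−d₁) = N(1.07) = 0.8577
P = 270·0.9980·0.8944 − 220·0.8577 = 241.0050 − 188.6940 = 52.3110

52.31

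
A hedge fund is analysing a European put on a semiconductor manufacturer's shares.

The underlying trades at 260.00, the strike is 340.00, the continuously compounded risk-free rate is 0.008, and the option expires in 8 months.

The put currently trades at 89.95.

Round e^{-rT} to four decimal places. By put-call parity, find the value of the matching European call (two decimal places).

exp(−rT) = exp(−0.008·0.6667) = 0.9947
Put-call parity: C − P = S − K·e^(−rT) = 260 − 340·0.9947 = 260 − 338.1980 = -78.1980
C = P + (C − P) = 89.95 + (-78.1980) = 11.7520

11.75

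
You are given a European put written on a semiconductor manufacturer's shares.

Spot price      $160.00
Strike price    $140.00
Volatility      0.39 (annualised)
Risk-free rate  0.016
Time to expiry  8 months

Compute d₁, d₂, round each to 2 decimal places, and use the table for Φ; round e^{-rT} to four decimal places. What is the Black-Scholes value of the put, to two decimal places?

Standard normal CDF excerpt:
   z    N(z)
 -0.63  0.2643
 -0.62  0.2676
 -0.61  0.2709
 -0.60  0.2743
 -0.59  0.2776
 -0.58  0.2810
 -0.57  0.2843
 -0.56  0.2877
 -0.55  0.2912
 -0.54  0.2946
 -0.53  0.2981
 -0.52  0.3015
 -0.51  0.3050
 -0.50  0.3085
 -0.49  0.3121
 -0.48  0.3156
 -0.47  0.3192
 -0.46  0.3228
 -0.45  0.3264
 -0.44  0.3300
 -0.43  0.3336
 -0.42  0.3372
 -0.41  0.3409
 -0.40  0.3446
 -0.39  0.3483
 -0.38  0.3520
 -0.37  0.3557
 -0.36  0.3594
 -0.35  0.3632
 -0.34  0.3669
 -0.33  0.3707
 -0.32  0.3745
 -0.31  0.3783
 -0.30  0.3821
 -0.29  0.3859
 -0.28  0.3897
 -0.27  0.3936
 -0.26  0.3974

T = 0.6667;  σ√T = 0.3184
d₁ = [ln(160/140) + (0.016 + ½·0.39²)·0.6667] / (σ√T) = (0.1335 + 0.0614) / 0.3184 = 0.6121 → 0.61
d₂ = 0.6121 − 0.3184 = 0.2936 → 0.29
exp(−rT) = exp(−0.016·0.6667) = 0.9894
P = 140·0.9894·N(-0.29) − 160·N(-0.61) = 140·0.9894·0.3859 − 160·0.2709 = 53.4533 − 43.3440 = 10.1093

$10.11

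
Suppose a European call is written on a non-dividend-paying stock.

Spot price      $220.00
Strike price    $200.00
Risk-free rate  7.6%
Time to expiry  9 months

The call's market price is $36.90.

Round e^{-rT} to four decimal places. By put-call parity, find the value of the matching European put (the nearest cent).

exp(−rT) = exp(−0.076·0.75) = 0.9446
Put-call parity: C − P = S − K·e^(−rT) = 220 − 200·0.9446 = 220 − 188.9200 = 31.0800
P = C − (C − P) = 36.90 − (31.0800) = 5.8200

$5.82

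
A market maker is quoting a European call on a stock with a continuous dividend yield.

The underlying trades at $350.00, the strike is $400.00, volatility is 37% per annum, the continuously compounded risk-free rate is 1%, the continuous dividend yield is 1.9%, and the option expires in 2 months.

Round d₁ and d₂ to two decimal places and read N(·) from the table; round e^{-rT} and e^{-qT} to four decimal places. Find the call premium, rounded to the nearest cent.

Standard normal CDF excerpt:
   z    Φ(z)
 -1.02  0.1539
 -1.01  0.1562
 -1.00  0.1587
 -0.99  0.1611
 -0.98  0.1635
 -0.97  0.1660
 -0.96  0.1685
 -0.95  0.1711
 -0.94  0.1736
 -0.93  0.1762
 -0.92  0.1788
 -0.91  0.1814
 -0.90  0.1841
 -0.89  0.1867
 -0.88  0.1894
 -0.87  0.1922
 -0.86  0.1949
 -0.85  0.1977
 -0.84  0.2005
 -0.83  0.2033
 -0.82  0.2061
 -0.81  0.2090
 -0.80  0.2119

σ√T = 0.37·√0.1667 = 0.1511
ln(S/K) + (r − q + σ²/2)T = ln(350/400) + (0.01 − 0.019 + 0.37²/2)·0.1667 = -0.1335 + 0.0099 = -0.1236
d₁ = -0.1236 / 0.1511 = -0.8184 which rounds to -0.82
d₂ = d₁ − σ√T = -0.8184 − 0.1511 = -0.9695 which rounds to -0.97
e^(−qT) = e^(−0.019·0.1667) = 0.9968;  e^(−rT) = e^(−0.01·0.1667) = 0.9983
C = 350·0.9968·N(-0.82) − 400·0.9983·N(-0.97) = 350·0.9968·0.2061 − 400·0.9983·0.1660 = 71.9042 − 66.2871 = 5.6170

$5.62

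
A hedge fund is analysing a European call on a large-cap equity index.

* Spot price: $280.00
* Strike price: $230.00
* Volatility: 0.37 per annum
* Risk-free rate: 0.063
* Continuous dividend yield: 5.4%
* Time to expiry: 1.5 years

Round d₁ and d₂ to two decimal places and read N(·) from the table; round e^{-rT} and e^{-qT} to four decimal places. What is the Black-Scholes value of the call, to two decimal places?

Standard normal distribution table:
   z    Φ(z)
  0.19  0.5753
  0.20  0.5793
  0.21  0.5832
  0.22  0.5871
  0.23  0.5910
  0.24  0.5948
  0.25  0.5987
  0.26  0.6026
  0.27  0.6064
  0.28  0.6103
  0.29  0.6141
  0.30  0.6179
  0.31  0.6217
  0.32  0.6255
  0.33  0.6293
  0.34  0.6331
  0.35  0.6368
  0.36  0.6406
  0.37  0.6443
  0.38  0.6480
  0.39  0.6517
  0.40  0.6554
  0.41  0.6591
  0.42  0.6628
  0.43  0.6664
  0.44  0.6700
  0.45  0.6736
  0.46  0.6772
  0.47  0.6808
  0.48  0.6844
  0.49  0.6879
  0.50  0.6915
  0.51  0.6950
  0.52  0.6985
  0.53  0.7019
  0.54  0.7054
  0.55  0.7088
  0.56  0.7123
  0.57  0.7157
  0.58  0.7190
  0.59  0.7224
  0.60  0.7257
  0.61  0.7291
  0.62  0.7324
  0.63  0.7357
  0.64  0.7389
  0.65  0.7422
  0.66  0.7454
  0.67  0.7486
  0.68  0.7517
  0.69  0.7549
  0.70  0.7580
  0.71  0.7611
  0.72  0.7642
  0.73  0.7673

$70.46

T = 1.5;  σ√T = 0.4532
d₁ = [ln(280/230) + (0.063 − 0.054 + 0.37²/2)·1.5] / 0.4532 = [0.1967 + 0.1162] / 0.4532 = 0.6905 which rounds to 0.69
d₂ = d₁ − σ√T = 0.6905 − 0.4532 = 0.2373 which rounds to 0.24
e^(−qT) = e^(−0.054·1.5) = 0.9222;  e^(−rT) = e^(−0.063·1.5) = 0.9098
C = 280·0.9222·N(0.69) − 230·0.9098·N(0.24) = 280·0.9222·0.7549 − 230·0.9098·0.5948 = 194.9273 − 124.4643 = 70.4630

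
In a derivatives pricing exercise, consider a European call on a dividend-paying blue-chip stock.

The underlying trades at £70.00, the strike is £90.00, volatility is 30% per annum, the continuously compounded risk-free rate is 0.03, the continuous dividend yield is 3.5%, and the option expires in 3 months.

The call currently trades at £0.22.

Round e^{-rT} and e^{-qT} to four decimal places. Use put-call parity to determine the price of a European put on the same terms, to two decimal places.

£20.15

e^(−qT) = e^(−0.035·0.25) = 0.9913;  e^(−rT) = e^(−0.03·0.25) = 0.9925
Put-call parity: C − P = S·e^(−qT) − K·e^(−rT) = 70·0.9913 − 90·0.9925 = 69.3910 − 89.3250 = -19.9340
P = C − (C − P) = 0.22 − (-19.9340) = 20.1540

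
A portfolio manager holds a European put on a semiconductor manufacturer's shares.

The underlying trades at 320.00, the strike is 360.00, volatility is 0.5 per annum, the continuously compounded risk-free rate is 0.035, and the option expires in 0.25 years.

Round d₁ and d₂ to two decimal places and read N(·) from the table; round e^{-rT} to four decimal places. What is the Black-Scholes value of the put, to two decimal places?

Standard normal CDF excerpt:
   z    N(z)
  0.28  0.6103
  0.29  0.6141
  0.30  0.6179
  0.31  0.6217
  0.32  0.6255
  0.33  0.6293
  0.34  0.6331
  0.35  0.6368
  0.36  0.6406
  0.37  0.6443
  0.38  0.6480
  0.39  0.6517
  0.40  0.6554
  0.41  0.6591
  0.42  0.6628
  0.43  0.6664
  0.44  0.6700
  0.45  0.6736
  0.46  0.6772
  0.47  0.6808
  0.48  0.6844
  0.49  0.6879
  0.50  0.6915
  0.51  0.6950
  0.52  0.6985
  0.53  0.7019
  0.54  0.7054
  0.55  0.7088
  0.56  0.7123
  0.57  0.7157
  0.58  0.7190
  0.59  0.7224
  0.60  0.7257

55.25

T = 0.25;  σ√T = 0.2500
d₁ = [ln(320/360) + (0.035 + 0.5²/2)·0.25] / 0.2500 = [-0.1178 + 0.0400] / 0.2500 = -0.3111 ≈ -0.31
d₂ = d₁ − σ√T = -0.3111 − 0.2500 = -0.5611 ≈ -0.56
exp(−rT) = exp(−0.035·0.25) = 0.9913
N(−d₂) = N(0.56) = 0.7123;  N(−d₁) = N(0.31) = 0.6217
P = 360·0.9913·0.7123 − 320·0.6217 = 254.1971 − 198.9440 = 55.2531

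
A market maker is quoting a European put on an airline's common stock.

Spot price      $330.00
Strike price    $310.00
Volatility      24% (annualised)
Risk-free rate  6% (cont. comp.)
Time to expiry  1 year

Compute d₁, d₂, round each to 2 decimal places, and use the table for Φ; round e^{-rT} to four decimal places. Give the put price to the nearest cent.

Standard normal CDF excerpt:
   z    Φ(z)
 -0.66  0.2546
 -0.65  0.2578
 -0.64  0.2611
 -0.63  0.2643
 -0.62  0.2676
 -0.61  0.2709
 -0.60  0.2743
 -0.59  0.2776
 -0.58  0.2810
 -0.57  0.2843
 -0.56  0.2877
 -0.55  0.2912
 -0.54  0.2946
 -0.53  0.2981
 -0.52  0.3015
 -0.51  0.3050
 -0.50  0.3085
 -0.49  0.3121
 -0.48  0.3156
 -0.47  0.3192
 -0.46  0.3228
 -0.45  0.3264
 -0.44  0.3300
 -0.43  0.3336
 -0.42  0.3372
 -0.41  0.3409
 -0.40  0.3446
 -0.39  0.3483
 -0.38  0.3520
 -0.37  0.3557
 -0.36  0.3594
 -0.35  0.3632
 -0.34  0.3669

$14.47

σ√T = 0.24 × 1.0000 = 0.2400
d₁ = [ln(330/310) + (0.06 + ½·0.24²)·1] / (σ√T) = (0.0625 + 0.0888) / 0.2400 = 0.6305 ⇒ 0.63
d₂ = 0.6305 − 0.2400 = 0.3905 ⇒ 0.39
e^(−rT) = e^(−0.06·1) = 0.9418
N(−d₂) = N(-0.39) = 0.3483;  N(−d₁) = N(-0.63) = 0.2643
P = 310·0.9418·0.3483 − 330·0.2643 = 101.6890 − 87.2190 = 14.4700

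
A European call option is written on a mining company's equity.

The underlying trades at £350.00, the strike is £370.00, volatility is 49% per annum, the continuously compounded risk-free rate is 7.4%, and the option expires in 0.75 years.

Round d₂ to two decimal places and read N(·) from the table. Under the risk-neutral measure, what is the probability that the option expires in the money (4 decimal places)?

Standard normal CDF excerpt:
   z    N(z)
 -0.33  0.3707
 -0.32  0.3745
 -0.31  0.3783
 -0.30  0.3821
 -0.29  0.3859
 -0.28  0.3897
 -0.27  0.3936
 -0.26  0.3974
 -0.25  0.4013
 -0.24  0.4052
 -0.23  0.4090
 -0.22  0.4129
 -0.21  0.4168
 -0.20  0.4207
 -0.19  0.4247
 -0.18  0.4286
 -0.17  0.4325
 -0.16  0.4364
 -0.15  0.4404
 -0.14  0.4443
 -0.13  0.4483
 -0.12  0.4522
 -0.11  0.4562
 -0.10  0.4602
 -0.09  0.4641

0.4168

σ√T = 0.49 × 0.8660 = 0.4244
d₁ = [ln(350/370) + (0.074 + 0.49²/2)·0.75] / 0.4244 = [-0.0556 + 0.1455] / 0.4244 = 0.2120 ⇒ 0.21
d₂ = d₁ − σ√T = 0.2120 − 0.4244 = -0.2123 ⇒ -0.21
Risk-neutral Pr[S_T > K] = N(d₂) = N(-0.21) = 0.4168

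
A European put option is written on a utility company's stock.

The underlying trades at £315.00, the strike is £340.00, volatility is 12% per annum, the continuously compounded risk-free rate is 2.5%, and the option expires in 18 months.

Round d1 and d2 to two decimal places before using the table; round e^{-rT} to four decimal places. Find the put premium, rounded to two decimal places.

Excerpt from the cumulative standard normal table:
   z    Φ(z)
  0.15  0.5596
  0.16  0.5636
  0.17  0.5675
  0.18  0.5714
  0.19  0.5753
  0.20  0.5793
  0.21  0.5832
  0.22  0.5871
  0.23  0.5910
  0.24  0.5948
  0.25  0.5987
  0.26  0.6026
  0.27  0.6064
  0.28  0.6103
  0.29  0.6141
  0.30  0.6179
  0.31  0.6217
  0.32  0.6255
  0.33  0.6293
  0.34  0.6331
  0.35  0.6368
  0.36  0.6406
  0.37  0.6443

σ√T = 0.12·√1.5 = 0.1470
d₁ = [ln(315/340) + (0.025 + 0.12²/2)·1.5] / 0.1470 = [-0.0764 + 0.0483] / 0.1470 = -0.1910 ⇒ -0.19
d₂ = d₁ − σ√T = -0.1910 − 0.1470 = -0.3380 ⇒ -0.34
exp(−rT) = exp(−0.025·1.5) = 0.9632
N(−d₂) = N(0.34) = 0.6331;  N(−d₁) = N(0.19) = 0.5753
P = 340·0.9632·0.6331 − 315·0.5753 = 207.3327 − 181.2195 = 26.1132

£26.11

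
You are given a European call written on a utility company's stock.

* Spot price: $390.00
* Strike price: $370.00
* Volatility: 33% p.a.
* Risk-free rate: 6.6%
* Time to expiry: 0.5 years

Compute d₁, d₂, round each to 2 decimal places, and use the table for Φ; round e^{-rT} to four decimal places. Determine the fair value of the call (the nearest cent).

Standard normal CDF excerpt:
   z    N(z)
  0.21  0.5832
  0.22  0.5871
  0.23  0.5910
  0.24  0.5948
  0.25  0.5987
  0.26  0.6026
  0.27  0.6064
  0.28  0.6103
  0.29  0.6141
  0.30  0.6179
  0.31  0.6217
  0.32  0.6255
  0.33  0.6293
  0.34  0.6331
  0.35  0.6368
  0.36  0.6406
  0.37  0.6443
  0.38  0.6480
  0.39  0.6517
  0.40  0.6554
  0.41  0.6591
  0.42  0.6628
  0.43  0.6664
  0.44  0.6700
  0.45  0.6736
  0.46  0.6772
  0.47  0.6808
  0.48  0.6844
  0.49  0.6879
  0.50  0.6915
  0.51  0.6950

T = 0.5;  σ√T = 0.2333
d₁ = [ln(390/370) + (0.066 + 0.33²/2)·0.5] / 0.2333 = [0.0526 + 0.0602] / 0.2333 = 0.4837 → 0.48
d₂ = d₁ − σ√T = 0.4837 − 0.2333 = 0.2504 → 0.25
exp(−rT) = exp(−0.066·0.5) = 0.9675
C = 390·N(0.48) − 370·0.9675·N(0.25) = 390·0.6844 − 370·0.9675·0.5987 = 266.9160 − 214.3196 = 52.5964

$52.60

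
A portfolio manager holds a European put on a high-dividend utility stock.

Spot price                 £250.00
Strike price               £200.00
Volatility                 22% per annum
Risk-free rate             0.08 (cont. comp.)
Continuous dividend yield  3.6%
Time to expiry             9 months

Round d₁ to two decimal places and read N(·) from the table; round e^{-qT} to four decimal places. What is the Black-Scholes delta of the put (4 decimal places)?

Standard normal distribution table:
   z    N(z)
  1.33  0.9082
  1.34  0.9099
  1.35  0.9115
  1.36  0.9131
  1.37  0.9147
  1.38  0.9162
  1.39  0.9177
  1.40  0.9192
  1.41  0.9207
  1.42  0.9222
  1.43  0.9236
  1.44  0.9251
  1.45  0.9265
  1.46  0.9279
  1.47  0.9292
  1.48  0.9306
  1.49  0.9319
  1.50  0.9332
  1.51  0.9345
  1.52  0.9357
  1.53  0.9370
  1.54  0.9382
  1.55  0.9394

-0.0729

σ√T = 0.22 × 0.8660 = 0.1905
ln(S/K) + (r − q + σ²/2)T = ln(250/200) + (0.08 − 0.036 + 0.22²/2)·0.75 = 0.2231 + 0.0512 = 0.2743
d₁ = 0.2743 / 0.1905 = 1.4397 → 1.44
N(d₁) = N(1.44) = 0.9251
Δ_put = e^(−qT)·(N(d₁) − 1) = 0.9734·(0.9251 − 1) = -0.0729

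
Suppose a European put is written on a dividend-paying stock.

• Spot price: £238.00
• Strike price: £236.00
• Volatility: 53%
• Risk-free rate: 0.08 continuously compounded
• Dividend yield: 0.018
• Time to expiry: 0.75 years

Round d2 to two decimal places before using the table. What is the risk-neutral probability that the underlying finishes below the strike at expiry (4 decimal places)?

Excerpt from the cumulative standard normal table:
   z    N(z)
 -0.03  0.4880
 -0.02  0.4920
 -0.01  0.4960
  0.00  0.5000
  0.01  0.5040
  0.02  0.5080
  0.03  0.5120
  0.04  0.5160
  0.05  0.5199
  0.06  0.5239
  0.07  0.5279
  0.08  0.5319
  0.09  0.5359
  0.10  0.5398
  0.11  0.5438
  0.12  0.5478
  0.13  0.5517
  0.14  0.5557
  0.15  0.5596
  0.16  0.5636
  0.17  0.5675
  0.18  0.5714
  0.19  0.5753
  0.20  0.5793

0.5438

σ√T = 0.53 × 0.8660 = 0.4590
d₁ = [ln(238/236) + (0.08 − 0.018 + 0.53²/2)·0.75] / 0.4590 = [0.0084 + 0.1518] / 0.4590 = 0.3492 ⇒ 0.35
d₂ = d₁ − σ√T = 0.3492 − 0.4590 = -0.1098 ⇒ -0.11
Risk-neutral Pr[S_T < K] = N(−d₂) = N(0.11) = 0.5438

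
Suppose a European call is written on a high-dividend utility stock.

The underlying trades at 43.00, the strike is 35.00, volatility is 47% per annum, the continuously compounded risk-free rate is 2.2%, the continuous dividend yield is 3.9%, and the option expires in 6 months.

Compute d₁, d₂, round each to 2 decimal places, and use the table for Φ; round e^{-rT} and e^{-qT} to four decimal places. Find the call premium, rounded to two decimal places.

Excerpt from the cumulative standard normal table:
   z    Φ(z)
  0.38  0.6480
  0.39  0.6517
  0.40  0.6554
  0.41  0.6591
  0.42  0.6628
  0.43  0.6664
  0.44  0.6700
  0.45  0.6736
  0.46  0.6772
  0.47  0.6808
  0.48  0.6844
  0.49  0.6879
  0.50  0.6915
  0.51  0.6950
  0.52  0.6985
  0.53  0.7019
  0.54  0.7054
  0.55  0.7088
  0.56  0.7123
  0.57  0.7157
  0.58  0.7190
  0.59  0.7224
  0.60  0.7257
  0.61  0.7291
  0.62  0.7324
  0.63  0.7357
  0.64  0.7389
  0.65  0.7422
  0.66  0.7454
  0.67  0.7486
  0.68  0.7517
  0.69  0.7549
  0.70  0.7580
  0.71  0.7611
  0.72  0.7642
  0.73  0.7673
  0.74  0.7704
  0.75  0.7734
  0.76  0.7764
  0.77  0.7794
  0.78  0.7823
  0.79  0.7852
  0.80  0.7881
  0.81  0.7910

σ√T = 0.47·√0.5 = 0.3323
ln(S/K) + (r − q + σ²/2)T = ln(43/35) + (0.022 − 0.039 + 0.47²/2)·0.5 = 0.2059 + 0.0467 = 0.2526
d₁ = 0.2526 / 0.3323 = 0.7600 ⇒ 0.76
d₂ = d₁ − σ√T = 0.7600 − 0.3323 = 0.4277 ⇒ 0.43
e^(−qT) = e^(−0.039·0.5) = 0.9807;  e^(−rT) = e^(−0.022·0.5) = 0.9891
N(d₁) = N(0.76) = 0.7764;  N(d₂) = N(0.43) = 0.6664
C = 43·0.9807·0.7764 − 35·0.9891·0.6664 = 32.7409 − 23.0698 = 9.6711

9.67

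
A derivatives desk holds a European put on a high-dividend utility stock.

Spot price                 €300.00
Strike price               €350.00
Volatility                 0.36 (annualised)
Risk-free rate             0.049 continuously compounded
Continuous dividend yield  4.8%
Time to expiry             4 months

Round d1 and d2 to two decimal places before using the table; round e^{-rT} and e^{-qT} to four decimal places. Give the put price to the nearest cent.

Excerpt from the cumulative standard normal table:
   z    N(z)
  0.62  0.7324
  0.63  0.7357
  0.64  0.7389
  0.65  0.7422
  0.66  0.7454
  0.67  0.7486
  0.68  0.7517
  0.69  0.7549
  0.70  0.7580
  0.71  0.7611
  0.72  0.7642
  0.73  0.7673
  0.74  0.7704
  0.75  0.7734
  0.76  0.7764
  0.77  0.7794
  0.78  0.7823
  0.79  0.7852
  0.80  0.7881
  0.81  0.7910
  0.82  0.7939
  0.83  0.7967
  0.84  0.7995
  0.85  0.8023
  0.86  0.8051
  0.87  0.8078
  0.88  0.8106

σ√T = 0.36·√0.3333 = 0.2078
d₁ = [ln(300/350) + (0.049 − 0.048 + 0.36²/2)·0.3333] / 0.2078 = [-0.1542 + 0.0219] / 0.2078 = -0.6361 ⇒ -0.64
d₂ = d₁ − σ√T = -0.6361 − 0.2078 = -0.8440 ⇒ -0.84
e^(−qT) = e^(−0.048·0.3333) = 0.9841;  e^(−rT) = e^(−0.049·0.3333) = 0.9838
N(−d₂) = N(0.84) = 0.7995;  N(−d₁) = N(0.64) = 0.7389
P = 350·0.9838·0.7995 − 300·0.9841·0.7389 = 275.2918 − 218.1454 = 57.1464

€57.15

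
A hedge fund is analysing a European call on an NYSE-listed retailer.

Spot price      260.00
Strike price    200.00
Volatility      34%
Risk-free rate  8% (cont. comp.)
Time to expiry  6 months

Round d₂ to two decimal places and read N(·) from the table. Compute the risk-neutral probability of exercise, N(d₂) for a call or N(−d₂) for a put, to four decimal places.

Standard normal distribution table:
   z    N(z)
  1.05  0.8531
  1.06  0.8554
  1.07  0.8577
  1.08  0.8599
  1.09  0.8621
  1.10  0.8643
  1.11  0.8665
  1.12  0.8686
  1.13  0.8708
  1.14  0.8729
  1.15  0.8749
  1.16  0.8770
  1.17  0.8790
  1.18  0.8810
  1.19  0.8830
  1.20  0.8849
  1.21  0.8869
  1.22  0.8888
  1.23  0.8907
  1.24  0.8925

σ√T = 0.34·√0.5 = 0.2404
d₁ = [ln(260/200) + (0.08 + ½·0.34²)·0.5] / (σ√T) = (0.2624 + 0.0689) / 0.2404 = 1.3779 → 1.38
d₂ = 1.3779 − 0.2404 = 1.1375 → 1.14
Pr(exercise) under Q = N(d₂) = 0.8729

0.8729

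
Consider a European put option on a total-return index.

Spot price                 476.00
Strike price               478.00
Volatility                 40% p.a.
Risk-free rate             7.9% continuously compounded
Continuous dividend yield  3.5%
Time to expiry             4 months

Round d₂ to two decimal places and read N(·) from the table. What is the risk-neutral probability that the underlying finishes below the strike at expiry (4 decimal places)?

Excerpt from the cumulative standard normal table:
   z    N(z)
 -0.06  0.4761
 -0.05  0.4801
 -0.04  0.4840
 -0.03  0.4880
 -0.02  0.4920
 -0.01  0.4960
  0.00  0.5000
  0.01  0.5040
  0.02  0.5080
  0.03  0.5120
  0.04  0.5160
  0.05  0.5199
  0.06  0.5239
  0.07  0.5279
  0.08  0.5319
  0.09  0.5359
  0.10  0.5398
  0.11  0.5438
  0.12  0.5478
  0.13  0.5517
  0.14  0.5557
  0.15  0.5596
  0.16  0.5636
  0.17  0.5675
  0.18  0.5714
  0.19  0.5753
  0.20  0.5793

0.5279

σ√T = 0.4 × 0.5774 = 0.2309
d₁ = [ln(476/478) + (0.079 − 0.035 + 0.4²/2)·0.3333] / 0.2309 = [-0.0042 + 0.0413] / 0.2309 = 0.1608 ≈ 0.16
d₂ = d₁ − σ√T = 0.1608 − 0.2309 = -0.0701 ≈ -0.07
Pr(exercise) under Q = N(−d₂) = N(0.07) = 0.5279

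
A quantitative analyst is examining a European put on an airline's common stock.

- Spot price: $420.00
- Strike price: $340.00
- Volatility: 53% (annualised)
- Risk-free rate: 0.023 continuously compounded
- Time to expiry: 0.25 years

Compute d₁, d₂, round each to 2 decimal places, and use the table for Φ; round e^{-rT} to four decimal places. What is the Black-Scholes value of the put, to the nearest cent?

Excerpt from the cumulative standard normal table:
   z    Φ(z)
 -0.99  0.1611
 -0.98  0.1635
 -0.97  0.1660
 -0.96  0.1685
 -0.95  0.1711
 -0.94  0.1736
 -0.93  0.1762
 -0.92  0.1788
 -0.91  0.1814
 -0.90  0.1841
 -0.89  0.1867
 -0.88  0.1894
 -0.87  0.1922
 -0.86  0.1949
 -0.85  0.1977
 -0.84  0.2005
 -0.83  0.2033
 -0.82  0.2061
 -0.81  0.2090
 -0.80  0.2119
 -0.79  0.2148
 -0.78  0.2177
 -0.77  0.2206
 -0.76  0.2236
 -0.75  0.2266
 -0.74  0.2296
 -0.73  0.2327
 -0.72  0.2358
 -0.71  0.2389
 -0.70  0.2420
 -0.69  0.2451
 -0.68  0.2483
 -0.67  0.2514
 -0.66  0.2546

T = 0.25;  σ√T = 0.2650
ln(S/K) + (r + σ²/2)T = ln(420/340) + (0.023 + 0.53²/2)·0.25 = 0.2113 + 0.0409 = 0.2522
d₁ = 0.2522 / 0.2650 = 0.9516 ⇒ 0.95
d₂ = d₁ − σ√T = 0.9516 − 0.2650 = 0.6866 ⇒ 0.69
e^(−rT) = e^(−0.023·0.25) = 0.9943
P = 340·0.9943·N(-0.69) − 420·N(-0.95) = 340·0.9943·0.2451 − 420·0.1711 = 82.8590 − 71.8620 = 10.9970

$11.00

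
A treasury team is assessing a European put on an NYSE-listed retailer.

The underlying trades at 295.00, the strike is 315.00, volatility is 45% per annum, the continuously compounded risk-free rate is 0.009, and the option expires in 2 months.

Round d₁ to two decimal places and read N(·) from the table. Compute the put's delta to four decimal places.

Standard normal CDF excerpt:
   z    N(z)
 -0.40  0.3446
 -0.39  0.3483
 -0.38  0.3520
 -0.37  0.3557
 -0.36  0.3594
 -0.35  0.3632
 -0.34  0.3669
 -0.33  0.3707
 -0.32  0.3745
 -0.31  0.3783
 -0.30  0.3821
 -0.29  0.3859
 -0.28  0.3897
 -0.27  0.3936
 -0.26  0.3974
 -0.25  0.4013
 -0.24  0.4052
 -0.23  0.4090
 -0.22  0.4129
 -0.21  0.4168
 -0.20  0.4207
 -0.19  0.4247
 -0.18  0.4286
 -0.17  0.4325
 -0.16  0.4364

σ√T = 0.45·√0.1667 = 0.1837
d₁ = [ln(295/315) + (0.009 + 0.45²/2)·0.1667] / 0.1837 = [-0.0656 + 0.0184] / 0.1837 = -0.2570 which rounds to -0.26
N(d₁) = N(-0.26) = 0.3974
Δ_put = N(d₁) − 1 = 0.3974 − 1 = -0.6026

-0.6026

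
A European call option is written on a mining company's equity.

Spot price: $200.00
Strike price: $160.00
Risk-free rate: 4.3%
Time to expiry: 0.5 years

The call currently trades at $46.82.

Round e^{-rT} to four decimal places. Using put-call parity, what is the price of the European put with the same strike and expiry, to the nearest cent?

$3.41

e^(−rT) = e^(−0.043·0.5) = 0.9787
Put-call parity: C − P = S − K·e^(−rT) = 200 − 160·0.9787 = 200 − 156.5920 = 43.4080
P = C − (C − P) = 46.82 − (43.4080) = 3.4120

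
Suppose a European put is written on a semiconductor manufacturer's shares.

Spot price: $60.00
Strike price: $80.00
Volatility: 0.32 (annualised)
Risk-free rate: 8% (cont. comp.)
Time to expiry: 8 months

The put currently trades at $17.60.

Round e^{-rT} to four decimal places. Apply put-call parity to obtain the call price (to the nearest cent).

exp(−rT) = exp(−0.08·0.6667) = 0.9481
Put-call parity: C − P = S − K·e^(−rT) = 60 − 80·0.9481 = 60 − 75.8480 = -15.8480
C = P + (C − P) = 17.60 + (-15.8480) = 1.7520

$1.75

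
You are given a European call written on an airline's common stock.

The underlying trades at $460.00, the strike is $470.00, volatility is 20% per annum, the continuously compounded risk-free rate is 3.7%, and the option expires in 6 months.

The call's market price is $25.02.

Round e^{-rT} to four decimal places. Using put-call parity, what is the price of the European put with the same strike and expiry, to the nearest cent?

$26.42

exp(−rT) = exp(−0.037·0.5) = 0.9817
Put-call parity: C − P = S − K·e^(−rT) = 460 − 470·0.9817 = 460 − 461.3990 = -1.3990
P = C − (C − P) = 25.02 − (-1.3990) = 26.4190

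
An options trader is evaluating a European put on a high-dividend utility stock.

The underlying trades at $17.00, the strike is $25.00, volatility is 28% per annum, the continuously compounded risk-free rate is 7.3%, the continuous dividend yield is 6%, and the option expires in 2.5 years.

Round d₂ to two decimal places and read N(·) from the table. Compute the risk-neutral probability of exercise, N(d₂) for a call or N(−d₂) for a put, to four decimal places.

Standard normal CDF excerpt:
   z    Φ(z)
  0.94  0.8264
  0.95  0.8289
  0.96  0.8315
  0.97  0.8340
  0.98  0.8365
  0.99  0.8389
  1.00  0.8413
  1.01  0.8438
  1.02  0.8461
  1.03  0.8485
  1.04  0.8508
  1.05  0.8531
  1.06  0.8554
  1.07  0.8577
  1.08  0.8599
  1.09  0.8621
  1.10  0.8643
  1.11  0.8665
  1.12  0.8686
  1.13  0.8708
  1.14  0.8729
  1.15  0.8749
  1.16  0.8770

σ√T = 0.28·√2.5 = 0.4427
ln(S/K) + (r − q + σ²/2)T = ln(17/25) + (0.073 − 0.06 + 0.28²/2)·2.5 = -0.3857 + 0.1305 = -0.2552
d₁ = -0.2552 / 0.4427 = -0.5764 ⇒ -0.58
d₂ = d₁ − σ√T = -0.5764 − 0.4427 = -1.0191 ⇒ -1.02
Pr(exercise) under Q = N(−d₂) = N(1.02) = 0.8461

0.8461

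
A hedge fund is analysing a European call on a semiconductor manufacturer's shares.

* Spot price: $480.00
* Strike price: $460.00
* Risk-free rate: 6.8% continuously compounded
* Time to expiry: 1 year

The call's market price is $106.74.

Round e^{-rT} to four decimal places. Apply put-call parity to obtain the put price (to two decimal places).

$56.52

e^(−rT) = e^(−0.068·1) = 0.9343
Put-call parity: C − P = S − K·e^(−rT) = 480 − 460·0.9343 = 480 − 429.7780 = 50.2220
P = C − (C − P) = 106.74 − (50.2220) = 56.5180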